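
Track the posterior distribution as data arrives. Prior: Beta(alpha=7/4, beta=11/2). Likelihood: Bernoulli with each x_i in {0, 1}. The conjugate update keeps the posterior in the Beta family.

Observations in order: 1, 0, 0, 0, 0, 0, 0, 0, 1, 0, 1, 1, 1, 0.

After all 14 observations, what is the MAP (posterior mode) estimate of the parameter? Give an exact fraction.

obs 1: x=1 → posterior Beta(11/4, 11/2)
obs 2: x=0 → posterior Beta(11/4, 13/2)
obs 3: x=0 → posterior Beta(11/4, 15/2)
obs 4: x=0 → posterior Beta(11/4, 17/2)
obs 5: x=0 → posterior Beta(11/4, 19/2)
obs 6: x=0 → posterior Beta(11/4, 21/2)
obs 7: x=0 → posterior Beta(11/4, 23/2)
obs 8: x=0 → posterior Beta(11/4, 25/2)
obs 9: x=1 → posterior Beta(15/4, 25/2)
obs 10: x=0 → posterior Beta(15/4, 27/2)
obs 11: x=1 → posterior Beta(19/4, 27/2)
obs 12: x=1 → posterior Beta(23/4, 27/2)
obs 13: x=1 → posterior Beta(27/4, 27/2)
obs 14: x=0 → posterior Beta(27/4, 29/2)

23/77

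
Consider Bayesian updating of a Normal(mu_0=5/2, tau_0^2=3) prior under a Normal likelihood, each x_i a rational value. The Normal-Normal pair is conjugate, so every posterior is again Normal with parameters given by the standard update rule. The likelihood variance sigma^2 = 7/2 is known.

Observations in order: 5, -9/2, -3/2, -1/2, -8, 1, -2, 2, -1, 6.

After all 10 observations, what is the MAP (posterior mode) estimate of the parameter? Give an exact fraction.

-7/134

obs 1: x=5 → posterior Normal(95/26, 21/13)
obs 2: x=-9/2 → posterior Normal(41/38, 21/19)
obs 3: x=-3/2 → posterior Normal(23/50, 21/25)
obs 4: x=-1/2 → posterior Normal(17/62, 21/31)
obs 5: x=-8 → posterior Normal(-79/74, 21/37)
obs 6: x=1 → posterior Normal(-67/86, 21/43)
obs 7: x=-2 → posterior Normal(-13/14, 3/7)
obs 8: x=2 → posterior Normal(-67/110, 21/55)
obs 9: x=-1 → posterior Normal(-79/122, 21/61)
obs 10: x=6 → posterior Normal(-7/134, 21/67)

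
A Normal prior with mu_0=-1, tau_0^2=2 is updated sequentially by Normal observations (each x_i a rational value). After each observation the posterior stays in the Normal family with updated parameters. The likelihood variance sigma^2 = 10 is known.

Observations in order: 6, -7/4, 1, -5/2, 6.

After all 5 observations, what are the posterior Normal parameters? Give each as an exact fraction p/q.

obs 1: x=6 → posterior Normal(1/6, 5/3)
obs 2: x=-7/4 → posterior Normal(-3/28, 10/7)
obs 3: x=1 → posterior Normal(1/32, 5/4)
obs 4: x=-5/2 → posterior Normal(-1/4, 10/9)
obs 5: x=6 → posterior Normal(3/8, 1)

mu_0=3/8, tau_0^2=1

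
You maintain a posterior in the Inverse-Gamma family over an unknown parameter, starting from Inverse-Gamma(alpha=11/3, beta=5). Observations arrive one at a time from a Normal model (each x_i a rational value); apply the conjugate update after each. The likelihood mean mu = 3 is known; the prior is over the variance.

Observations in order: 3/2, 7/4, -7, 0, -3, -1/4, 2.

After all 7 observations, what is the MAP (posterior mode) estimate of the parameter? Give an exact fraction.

obs 1: x=3/2 → posterior Inverse-Gamma(25/6, 49/8)
obs 2: x=7/4 → posterior Inverse-Gamma(14/3, 221/32)
obs 3: x=-7 → posterior Inverse-Gamma(31/6, 1821/32)
obs 4: x=0 → posterior Inverse-Gamma(17/3, 1965/32)
obs 5: x=-3 → posterior Inverse-Gamma(37/6, 2541/32)
obs 6: x=-1/4 → posterior Inverse-Gamma(20/3, 1355/16)
obs 7: x=2 → posterior Inverse-Gamma(43/6, 1363/16)

4089/392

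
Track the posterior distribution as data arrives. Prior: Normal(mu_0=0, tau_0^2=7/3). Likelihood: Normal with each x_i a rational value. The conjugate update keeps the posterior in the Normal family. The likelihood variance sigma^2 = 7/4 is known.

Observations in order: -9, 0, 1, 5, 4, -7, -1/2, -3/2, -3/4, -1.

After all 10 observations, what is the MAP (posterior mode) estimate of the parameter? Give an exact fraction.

-39/43

obs 1: x=-9 → posterior Normal(-36/7, 1)
obs 2: x=0 → posterior Normal(-36/11, 7/11)
obs 3: x=1 → posterior Normal(-32/15, 7/15)
obs 4: x=5 → posterior Normal(-12/19, 7/19)
obs 5: x=4 → posterior Normal(4/23, 7/23)
obs 6: x=-7 → posterior Normal(-8/9, 7/27)
obs 7: x=-1/2 → posterior Normal(-26/31, 7/31)
obs 8: x=-3/2 → posterior Normal(-32/35, 1/5)
obs 9: x=-3/4 → posterior Normal(-35/39, 7/39)
obs 10: x=-1 → posterior Normal(-39/43, 7/43)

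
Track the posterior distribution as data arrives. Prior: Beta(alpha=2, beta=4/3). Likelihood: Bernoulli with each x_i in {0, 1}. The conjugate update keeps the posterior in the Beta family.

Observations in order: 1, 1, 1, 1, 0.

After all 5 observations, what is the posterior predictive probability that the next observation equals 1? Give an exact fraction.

obs 1: x=1 → posterior Beta(3, 4/3)
obs 2: x=1 → posterior Beta(4, 4/3)
obs 3: x=1 → posterior Beta(5, 4/3)
obs 4: x=1 → posterior Beta(6, 4/3)
obs 5: x=0 → posterior Beta(6, 7/3)

18/25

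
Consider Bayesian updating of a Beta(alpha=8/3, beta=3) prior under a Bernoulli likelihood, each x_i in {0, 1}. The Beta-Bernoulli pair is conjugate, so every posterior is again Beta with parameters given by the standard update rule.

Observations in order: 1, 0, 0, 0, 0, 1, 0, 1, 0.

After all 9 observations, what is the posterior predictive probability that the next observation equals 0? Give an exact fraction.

27/44

obs 1: x=1 → posterior Beta(11/3, 3)
obs 2: x=0 → posterior Beta(11/3, 4)
obs 3: x=0 → posterior Beta(11/3, 5)
obs 4: x=0 → posterior Beta(11/3, 6)
obs 5: x=0 → posterior Beta(11/3, 7)
obs 6: x=1 → posterior Beta(14/3, 7)
obs 7: x=0 → posterior Beta(14/3, 8)
obs 8: x=1 → posterior Beta(17/3, 8)
obs 9: x=0 → posterior Beta(17/3, 9)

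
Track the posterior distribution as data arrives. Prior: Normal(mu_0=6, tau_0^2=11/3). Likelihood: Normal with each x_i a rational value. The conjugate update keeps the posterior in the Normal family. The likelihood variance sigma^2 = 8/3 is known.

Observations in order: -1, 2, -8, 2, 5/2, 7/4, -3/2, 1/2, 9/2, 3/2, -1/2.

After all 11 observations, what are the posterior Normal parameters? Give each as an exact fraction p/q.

mu_0=119/172, tau_0^2=88/387

obs 1: x=-1 → posterior Normal(37/19, 88/57)
obs 2: x=2 → posterior Normal(59/30, 44/45)
obs 3: x=-8 → posterior Normal(-29/41, 88/123)
obs 4: x=2 → posterior Normal(-7/52, 22/39)
obs 5: x=5/2 → posterior Normal(41/126, 88/189)
obs 6: x=7/4 → posterior Normal(159/296, 44/111)
obs 7: x=-3/2 → posterior Normal(93/340, 88/255)
obs 8: x=1/2 → posterior Normal(115/384, 11/36)
obs 9: x=9/2 → posterior Normal(313/428, 88/321)
obs 10: x=3/2 → posterior Normal(379/472, 44/177)
obs 11: x=-1/2 → posterior Normal(119/172, 88/387)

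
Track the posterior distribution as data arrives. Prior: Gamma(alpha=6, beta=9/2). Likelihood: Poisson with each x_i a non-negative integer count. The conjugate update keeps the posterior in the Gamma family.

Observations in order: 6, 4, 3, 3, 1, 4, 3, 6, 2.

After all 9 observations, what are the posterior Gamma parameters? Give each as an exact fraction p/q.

obs 1: x=6 → posterior Gamma(12, 11/2)
obs 2: x=4 → posterior Gamma(16, 13/2)
obs 3: x=3 → posterior Gamma(19, 15/2)
obs 4: x=3 → posterior Gamma(22, 17/2)
obs 5: x=1 → posterior Gamma(23, 19/2)
obs 6: x=4 → posterior Gamma(27, 21/2)
obs 7: x=3 → posterior Gamma(30, 23/2)
obs 8: x=6 → posterior Gamma(36, 25/2)
obs 9: x=2 → posterior Gamma(38, 27/2)

alpha=38, beta=27/2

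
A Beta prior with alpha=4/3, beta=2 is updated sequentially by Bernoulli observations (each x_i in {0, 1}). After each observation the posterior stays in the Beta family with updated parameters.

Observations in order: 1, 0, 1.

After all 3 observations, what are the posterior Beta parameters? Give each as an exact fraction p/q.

alpha=10/3, beta=3

obs 1: x=1 → posterior Beta(7/3, 2)
obs 2: x=0 → posterior Beta(7/3, 3)
obs 3: x=1 → posterior Beta(10/3, 3)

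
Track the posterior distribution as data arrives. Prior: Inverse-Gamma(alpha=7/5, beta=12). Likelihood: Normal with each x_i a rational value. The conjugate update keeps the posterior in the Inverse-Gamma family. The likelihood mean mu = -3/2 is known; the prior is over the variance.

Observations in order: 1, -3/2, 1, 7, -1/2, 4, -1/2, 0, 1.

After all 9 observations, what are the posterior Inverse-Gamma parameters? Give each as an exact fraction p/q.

alpha=59/10, beta=299/4

obs 1: x=1 → posterior Inverse-Gamma(19/10, 121/8)
obs 2: x=-3/2 → posterior Inverse-Gamma(12/5, 121/8)
obs 3: x=1 → posterior Inverse-Gamma(29/10, 73/4)
obs 4: x=7 → posterior Inverse-Gamma(17/5, 435/8)
obs 5: x=-1/2 → posterior Inverse-Gamma(39/10, 439/8)
obs 6: x=4 → posterior Inverse-Gamma(22/5, 70)
obs 7: x=-1/2 → posterior Inverse-Gamma(49/10, 141/2)
obs 8: x=0 → posterior Inverse-Gamma(27/5, 573/8)
obs 9: x=1 → posterior Inverse-Gamma(59/10, 299/4)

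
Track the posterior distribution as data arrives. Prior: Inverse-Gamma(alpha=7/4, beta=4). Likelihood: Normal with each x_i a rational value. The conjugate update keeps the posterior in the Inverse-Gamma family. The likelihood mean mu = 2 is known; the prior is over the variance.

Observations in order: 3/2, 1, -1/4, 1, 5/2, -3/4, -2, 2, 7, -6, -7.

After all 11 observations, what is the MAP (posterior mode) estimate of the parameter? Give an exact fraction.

1673/132

obs 1: x=3/2 → posterior Inverse-Gamma(9/4, 33/8)
obs 2: x=1 → posterior Inverse-Gamma(11/4, 37/8)
obs 3: x=-1/4 → posterior Inverse-Gamma(13/4, 229/32)
obs 4: x=1 → posterior Inverse-Gamma(15/4, 245/32)
obs 5: x=5/2 → posterior Inverse-Gamma(17/4, 249/32)
obs 6: x=-3/4 → posterior Inverse-Gamma(19/4, 185/16)
obs 7: x=-2 → posterior Inverse-Gamma(21/4, 313/16)
obs 8: x=2 → posterior Inverse-Gamma(23/4, 313/16)
obs 9: x=7 → posterior Inverse-Gamma(25/4, 513/16)
obs 10: x=-6 → posterior Inverse-Gamma(27/4, 1025/16)
obs 11: x=-7 → posterior Inverse-Gamma(29/4, 1673/16)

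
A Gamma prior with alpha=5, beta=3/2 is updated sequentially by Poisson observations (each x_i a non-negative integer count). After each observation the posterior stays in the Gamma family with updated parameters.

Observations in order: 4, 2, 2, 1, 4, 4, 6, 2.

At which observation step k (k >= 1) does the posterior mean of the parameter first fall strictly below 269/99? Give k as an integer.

obs 1: x=4 → posterior Gamma(9, 5/2)
obs 2: x=2 → posterior Gamma(11, 7/2)
obs 3: x=2 → posterior Gamma(13, 9/2)
obs 4: x=1 → posterior Gamma(14, 11/2)
obs 5: x=4 → posterior Gamma(18, 13/2)
obs 6: x=4 → posterior Gamma(22, 15/2)
obs 7: x=6 → posterior Gamma(28, 17/2)
obs 8: x=2 → posterior Gamma(30, 19/2)

k = 4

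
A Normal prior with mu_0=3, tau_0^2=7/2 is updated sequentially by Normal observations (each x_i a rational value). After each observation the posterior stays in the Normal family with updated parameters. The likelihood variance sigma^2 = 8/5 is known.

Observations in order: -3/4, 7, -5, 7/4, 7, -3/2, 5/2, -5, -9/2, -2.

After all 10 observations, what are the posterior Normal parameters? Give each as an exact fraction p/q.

obs 1: x=-3/4 → posterior Normal(29/68, 56/51)
obs 2: x=7 → posterior Normal(1067/344, 28/43)
obs 3: x=-5 → posterior Normal(367/484, 56/121)
obs 4: x=7/4 → posterior Normal(51/52, 14/39)
obs 5: x=7 → posterior Normal(398/191, 56/191)
obs 6: x=-3/2 → posterior Normal(691/452, 28/113)
obs 7: x=5/2 → posterior Normal(433/261, 56/261)
obs 8: x=-5 → posterior Normal(129/148, 7/37)
obs 9: x=-9/2 → posterior Normal(201/662, 56/331)
obs 10: x=-2 → posterior Normal(1/12, 28/183)

mu_0=1/12, tau_0^2=28/183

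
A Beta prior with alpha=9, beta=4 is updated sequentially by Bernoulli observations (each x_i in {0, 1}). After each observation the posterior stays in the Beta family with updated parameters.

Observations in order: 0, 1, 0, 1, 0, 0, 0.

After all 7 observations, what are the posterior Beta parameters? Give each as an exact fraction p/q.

alpha=11, beta=9

obs 1: x=0 → posterior Beta(9, 5)
obs 2: x=1 → posterior Beta(10, 5)
obs 3: x=0 → posterior Beta(10, 6)
obs 4: x=1 → posterior Beta(11, 6)
obs 5: x=0 → posterior Beta(11, 7)
obs 6: x=0 → posterior Beta(11, 8)
obs 7: x=0 → posterior Beta(11, 9)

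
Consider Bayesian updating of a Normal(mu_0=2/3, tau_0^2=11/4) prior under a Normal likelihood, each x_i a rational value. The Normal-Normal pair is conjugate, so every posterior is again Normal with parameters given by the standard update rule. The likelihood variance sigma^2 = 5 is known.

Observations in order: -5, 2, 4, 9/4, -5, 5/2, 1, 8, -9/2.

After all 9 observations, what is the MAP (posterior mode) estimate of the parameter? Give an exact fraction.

853/1428

obs 1: x=-5 → posterior Normal(-125/93, 55/31)
obs 2: x=2 → posterior Normal(-59/126, 55/42)
obs 3: x=4 → posterior Normal(73/159, 55/53)
obs 4: x=9/4 → posterior Normal(589/768, 55/64)
obs 5: x=-5 → posterior Normal(-71/900, 11/15)
obs 6: x=5/2 → posterior Normal(259/1032, 55/86)
obs 7: x=1 → posterior Normal(391/1164, 55/97)
obs 8: x=8 → posterior Normal(1447/1296, 55/108)
obs 9: x=-9/2 → posterior Normal(853/1428, 55/119)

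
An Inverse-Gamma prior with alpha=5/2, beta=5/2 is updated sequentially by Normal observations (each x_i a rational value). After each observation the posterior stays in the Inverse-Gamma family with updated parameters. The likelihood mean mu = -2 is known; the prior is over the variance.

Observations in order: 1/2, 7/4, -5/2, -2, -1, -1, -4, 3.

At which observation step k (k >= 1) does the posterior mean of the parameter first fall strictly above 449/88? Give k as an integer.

obs 1: x=1/2 → posterior Inverse-Gamma(3, 45/8)
obs 2: x=7/4 → posterior Inverse-Gamma(7/2, 405/32)
obs 3: x=-5/2 → posterior Inverse-Gamma(4, 409/32)
obs 4: x=-2 → posterior Inverse-Gamma(9/2, 409/32)
obs 5: x=-1 → posterior Inverse-Gamma(5, 425/32)
obs 6: x=-1 → posterior Inverse-Gamma(11/2, 441/32)
obs 7: x=-4 → posterior Inverse-Gamma(6, 505/32)
obs 8: x=3 → posterior Inverse-Gamma(13/2, 905/32)

k = 8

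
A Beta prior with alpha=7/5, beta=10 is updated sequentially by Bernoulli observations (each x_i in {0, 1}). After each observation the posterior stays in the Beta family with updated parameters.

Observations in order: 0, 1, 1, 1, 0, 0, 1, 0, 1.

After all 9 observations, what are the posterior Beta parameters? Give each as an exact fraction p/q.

obs 1: x=0 → posterior Beta(7/5, 11)
obs 2: x=1 → posterior Beta(12/5, 11)
obs 3: x=1 → posterior Beta(17/5, 11)
obs 4: x=1 → posterior Beta(22/5, 11)
obs 5: x=0 → posterior Beta(22/5, 12)
obs 6: x=0 → posterior Beta(22/5, 13)
obs 7: x=1 → posterior Beta(27/5, 13)
obs 8: x=0 → posterior Beta(27/5, 14)
obs 9: x=1 → posterior Beta(32/5, 14)

alpha=32/5, beta=14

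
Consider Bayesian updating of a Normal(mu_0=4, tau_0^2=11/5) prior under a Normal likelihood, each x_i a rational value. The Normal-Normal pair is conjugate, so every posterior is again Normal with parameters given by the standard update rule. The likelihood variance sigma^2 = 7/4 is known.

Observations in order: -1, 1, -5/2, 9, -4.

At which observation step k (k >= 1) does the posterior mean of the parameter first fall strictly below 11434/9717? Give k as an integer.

k = 2

obs 1: x=-1 → posterior Normal(96/79, 77/79)
obs 2: x=1 → posterior Normal(140/123, 77/123)
obs 3: x=-5/2 → posterior Normal(30/167, 77/167)
obs 4: x=9 → posterior Normal(426/211, 77/211)
obs 5: x=-4 → posterior Normal(50/51, 77/255)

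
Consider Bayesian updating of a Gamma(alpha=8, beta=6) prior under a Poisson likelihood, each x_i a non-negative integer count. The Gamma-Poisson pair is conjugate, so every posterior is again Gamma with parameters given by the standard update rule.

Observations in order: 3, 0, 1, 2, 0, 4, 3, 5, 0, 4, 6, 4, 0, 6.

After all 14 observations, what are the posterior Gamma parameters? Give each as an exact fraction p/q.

obs 1: x=3 → posterior Gamma(11, 7)
obs 2: x=0 → posterior Gamma(11, 8)
obs 3: x=1 → posterior Gamma(12, 9)
obs 4: x=2 → posterior Gamma(14, 10)
obs 5: x=0 → posterior Gamma(14, 11)
obs 6: x=4 → posterior Gamma(18, 12)
obs 7: x=3 → posterior Gamma(21, 13)
obs 8: x=5 → posterior Gamma(26, 14)
obs 9: x=0 → posterior Gamma(26, 15)
obs 10: x=4 → posterior Gamma(30, 16)
obs 11: x=6 → posterior Gamma(36, 17)
obs 12: x=4 → posterior Gamma(40, 18)
obs 13: x=0 → posterior Gamma(40, 19)
obs 14: x=6 → posterior Gamma(46, 20)

alpha=46, beta=20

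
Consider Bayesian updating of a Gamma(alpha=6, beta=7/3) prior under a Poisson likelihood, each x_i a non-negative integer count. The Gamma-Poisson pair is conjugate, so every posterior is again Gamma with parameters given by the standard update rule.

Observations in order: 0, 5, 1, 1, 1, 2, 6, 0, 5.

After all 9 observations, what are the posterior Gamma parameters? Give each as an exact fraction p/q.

alpha=27, beta=34/3

obs 1: x=0 → posterior Gamma(6, 10/3)
obs 2: x=5 → posterior Gamma(11, 13/3)
obs 3: x=1 → posterior Gamma(12, 16/3)
obs 4: x=1 → posterior Gamma(13, 19/3)
obs 5: x=1 → posterior Gamma(14, 22/3)
obs 6: x=2 → posterior Gamma(16, 25/3)
obs 7: x=6 → posterior Gamma(22, 28/3)
obs 8: x=0 → posterior Gamma(22, 31/3)
obs 9: x=5 → posterior Gamma(27, 34/3)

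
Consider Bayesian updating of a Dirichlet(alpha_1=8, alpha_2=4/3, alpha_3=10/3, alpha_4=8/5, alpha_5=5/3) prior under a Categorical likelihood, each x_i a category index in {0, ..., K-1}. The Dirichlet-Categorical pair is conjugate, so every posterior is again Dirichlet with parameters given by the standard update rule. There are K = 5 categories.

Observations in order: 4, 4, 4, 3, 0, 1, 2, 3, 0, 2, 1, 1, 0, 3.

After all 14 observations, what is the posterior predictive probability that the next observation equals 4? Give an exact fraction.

obs 1: x=4 → posterior Dirichlet(8, 4/3, 10/3, 8/5, 8/3)
obs 2: x=4 → posterior Dirichlet(8, 4/3, 10/3, 8/5, 11/3)
obs 3: x=4 → posterior Dirichlet(8, 4/3, 10/3, 8/5, 14/3)
obs 4: x=3 → posterior Dirichlet(8, 4/3, 10/3, 13/5, 14/3)
obs 5: x=0 → posterior Dirichlet(9, 4/3, 10/3, 13/5, 14/3)
obs 6: x=1 → posterior Dirichlet(9, 7/3, 10/3, 13/5, 14/3)
obs 7: x=2 → posterior Dirichlet(9, 7/3, 13/3, 13/5, 14/3)
obs 8: x=3 → posterior Dirichlet(9, 7/3, 13/3, 18/5, 14/3)
obs 9: x=0 → posterior Dirichlet(10, 7/3, 13/3, 18/5, 14/3)
obs 10: x=2 → posterior Dirichlet(10, 7/3, 16/3, 18/5, 14/3)
obs 11: x=1 → posterior Dirichlet(10, 10/3, 16/3, 18/5, 14/3)
obs 12: x=1 → posterior Dirichlet(10, 13/3, 16/3, 18/5, 14/3)
obs 13: x=0 → posterior Dirichlet(11, 13/3, 16/3, 18/5, 14/3)
obs 14: x=3 → posterior Dirichlet(11, 13/3, 16/3, 23/5, 14/3)

70/449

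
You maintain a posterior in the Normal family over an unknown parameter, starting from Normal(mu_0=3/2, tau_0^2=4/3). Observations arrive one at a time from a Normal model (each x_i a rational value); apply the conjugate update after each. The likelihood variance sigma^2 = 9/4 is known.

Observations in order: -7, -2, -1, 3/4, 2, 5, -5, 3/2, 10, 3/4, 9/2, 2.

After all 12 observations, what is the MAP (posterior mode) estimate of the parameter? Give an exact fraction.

obs 1: x=-7 → posterior Normal(-143/86, 36/43)
obs 2: x=-2 → posterior Normal(-207/118, 36/59)
obs 3: x=-1 → posterior Normal(-239/150, 12/25)
obs 4: x=3/4 → posterior Normal(-215/182, 36/91)
obs 5: x=2 → posterior Normal(-151/214, 36/107)
obs 6: x=5 → posterior Normal(3/82, 12/41)
obs 7: x=-5 → posterior Normal(-151/278, 36/139)
obs 8: x=3/2 → posterior Normal(-103/310, 36/155)
obs 9: x=10 → posterior Normal(217/342, 4/19)
obs 10: x=3/4 → posterior Normal(241/374, 36/187)
obs 11: x=9/2 → posterior Normal(55/58, 36/203)
obs 12: x=2 → posterior Normal(449/438, 12/73)

449/438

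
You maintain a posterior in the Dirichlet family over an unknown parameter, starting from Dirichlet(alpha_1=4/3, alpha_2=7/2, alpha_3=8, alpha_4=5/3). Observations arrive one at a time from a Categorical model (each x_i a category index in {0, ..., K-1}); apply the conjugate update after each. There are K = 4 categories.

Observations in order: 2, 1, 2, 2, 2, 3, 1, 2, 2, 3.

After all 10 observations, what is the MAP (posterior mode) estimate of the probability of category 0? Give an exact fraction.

obs 1: x=2 → posterior Dirichlet(4/3, 7/2, 9, 5/3)
obs 2: x=1 → posterior Dirichlet(4/3, 9/2, 9, 5/3)
obs 3: x=2 → posterior Dirichlet(4/3, 9/2, 10, 5/3)
obs 4: x=2 → posterior Dirichlet(4/3, 9/2, 11, 5/3)
obs 5: x=2 → posterior Dirichlet(4/3, 9/2, 12, 5/3)
obs 6: x=3 → posterior Dirichlet(4/3, 9/2, 12, 8/3)
obs 7: x=1 → posterior Dirichlet(4/3, 11/2, 12, 8/3)
obs 8: x=2 → posterior Dirichlet(4/3, 11/2, 13, 8/3)
obs 9: x=2 → posterior Dirichlet(4/3, 11/2, 14, 8/3)
obs 10: x=3 → posterior Dirichlet(4/3, 11/2, 14, 11/3)

2/123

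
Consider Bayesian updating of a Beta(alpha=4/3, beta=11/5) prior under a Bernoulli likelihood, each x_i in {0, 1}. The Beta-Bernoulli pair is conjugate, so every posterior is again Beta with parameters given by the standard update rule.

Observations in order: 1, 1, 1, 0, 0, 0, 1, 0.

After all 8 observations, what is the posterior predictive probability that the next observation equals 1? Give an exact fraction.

80/173

obs 1: x=1 → posterior Beta(7/3, 11/5)
obs 2: x=1 → posterior Beta(10/3, 11/5)
obs 3: x=1 → posterior Beta(13/3, 11/5)
obs 4: x=0 → posterior Beta(13/3, 16/5)
obs 5: x=0 → posterior Beta(13/3, 21/5)
obs 6: x=0 → posterior Beta(13/3, 26/5)
obs 7: x=1 → posterior Beta(16/3, 26/5)
obs 8: x=0 → posterior Beta(16/3, 31/5)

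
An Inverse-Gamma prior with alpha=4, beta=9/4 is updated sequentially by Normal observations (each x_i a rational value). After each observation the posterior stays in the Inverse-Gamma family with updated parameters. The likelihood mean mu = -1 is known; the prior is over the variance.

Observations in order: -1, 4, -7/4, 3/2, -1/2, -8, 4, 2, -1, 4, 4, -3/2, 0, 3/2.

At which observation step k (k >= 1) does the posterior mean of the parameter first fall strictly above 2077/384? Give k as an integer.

k = 6

obs 1: x=-1 → posterior Inverse-Gamma(9/2, 9/4)
obs 2: x=4 → posterior Inverse-Gamma(5, 59/4)
obs 3: x=-7/4 → posterior Inverse-Gamma(11/2, 481/32)
obs 4: x=3/2 → posterior Inverse-Gamma(6, 581/32)
obs 5: x=-1/2 → posterior Inverse-Gamma(13/2, 585/32)
obs 6: x=-8 → posterior Inverse-Gamma(7, 1369/32)
obs 7: x=4 → posterior Inverse-Gamma(15/2, 1769/32)
obs 8: x=2 → posterior Inverse-Gamma(8, 1913/32)
obs 9: x=-1 → posterior Inverse-Gamma(17/2, 1913/32)
obs 10: x=4 → posterior Inverse-Gamma(9, 2313/32)
obs 11: x=4 → posterior Inverse-Gamma(19/2, 2713/32)
obs 12: x=-3/2 → posterior Inverse-Gamma(10, 2717/32)
obs 13: x=0 → posterior Inverse-Gamma(21/2, 2733/32)
obs 14: x=3/2 → posterior Inverse-Gamma(11, 2833/32)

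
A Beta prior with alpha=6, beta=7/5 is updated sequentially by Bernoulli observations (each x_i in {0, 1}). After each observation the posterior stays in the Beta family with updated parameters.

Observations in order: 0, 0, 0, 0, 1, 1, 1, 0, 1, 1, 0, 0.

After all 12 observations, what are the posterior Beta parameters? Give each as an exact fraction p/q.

alpha=11, beta=42/5

obs 1: x=0 → posterior Beta(6, 12/5)
obs 2: x=0 → posterior Beta(6, 17/5)
obs 3: x=0 → posterior Beta(6, 22/5)
obs 4: x=0 → posterior Beta(6, 27/5)
obs 5: x=1 → posterior Beta(7, 27/5)
obs 6: x=1 → posterior Beta(8, 27/5)
obs 7: x=1 → posterior Beta(9, 27/5)
obs 8: x=0 → posterior Beta(9, 32/5)
obs 9: x=1 → posterior Beta(10, 32/5)
obs 10: x=1 → posterior Beta(11, 32/5)
obs 11: x=0 → posterior Beta(11, 37/5)
obs 12: x=0 → posterior Beta(11, 42/5)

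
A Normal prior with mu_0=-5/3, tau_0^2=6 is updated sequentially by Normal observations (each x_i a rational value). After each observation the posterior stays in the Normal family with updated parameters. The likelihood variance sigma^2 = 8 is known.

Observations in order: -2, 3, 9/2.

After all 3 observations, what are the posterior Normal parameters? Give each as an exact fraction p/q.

obs 1: x=-2 → posterior Normal(-38/21, 24/7)
obs 2: x=3 → posterior Normal(-11/30, 12/5)
obs 3: x=9/2 → posterior Normal(59/78, 24/13)

mu_0=59/78, tau_0^2=24/13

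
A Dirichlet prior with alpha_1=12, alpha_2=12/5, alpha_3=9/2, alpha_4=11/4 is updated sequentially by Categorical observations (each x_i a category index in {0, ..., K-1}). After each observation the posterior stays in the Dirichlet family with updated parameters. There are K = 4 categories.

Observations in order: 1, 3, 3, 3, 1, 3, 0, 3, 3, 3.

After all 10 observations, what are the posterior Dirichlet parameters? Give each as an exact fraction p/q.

obs 1: x=1 → posterior Dirichlet(12, 17/5, 9/2, 11/4)
obs 2: x=3 → posterior Dirichlet(12, 17/5, 9/2, 15/4)
obs 3: x=3 → posterior Dirichlet(12, 17/5, 9/2, 19/4)
obs 4: x=3 → posterior Dirichlet(12, 17/5, 9/2, 23/4)
obs 5: x=1 → posterior Dirichlet(12, 22/5, 9/2, 23/4)
obs 6: x=3 → posterior Dirichlet(12, 22/5, 9/2, 27/4)
obs 7: x=0 → posterior Dirichlet(13, 22/5, 9/2, 27/4)
obs 8: x=3 → posterior Dirichlet(13, 22/5, 9/2, 31/4)
obs 9: x=3 → posterior Dirichlet(13, 22/5, 9/2, 35/4)
obs 10: x=3 → posterior Dirichlet(13, 22/5, 9/2, 39/4)

alpha_1=13, alpha_2=22/5, alpha_3=9/2, alpha_4=39/4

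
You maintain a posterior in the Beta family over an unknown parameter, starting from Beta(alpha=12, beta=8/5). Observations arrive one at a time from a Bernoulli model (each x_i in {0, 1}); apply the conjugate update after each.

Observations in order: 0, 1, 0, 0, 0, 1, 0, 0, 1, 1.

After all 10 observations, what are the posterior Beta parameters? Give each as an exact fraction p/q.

alpha=16, beta=38/5

obs 1: x=0 → posterior Beta(12, 13/5)
obs 2: x=1 → posterior Beta(13, 13/5)
obs 3: x=0 → posterior Beta(13, 18/5)
obs 4: x=0 → posterior Beta(13, 23/5)
obs 5: x=0 → posterior Beta(13, 28/5)
obs 6: x=1 → posterior Beta(14, 28/5)
obs 7: x=0 → posterior Beta(14, 33/5)
obs 8: x=0 → posterior Beta(14, 38/5)
obs 9: x=1 → posterior Beta(15, 38/5)
obs 10: x=1 → posterior Beta(16, 38/5)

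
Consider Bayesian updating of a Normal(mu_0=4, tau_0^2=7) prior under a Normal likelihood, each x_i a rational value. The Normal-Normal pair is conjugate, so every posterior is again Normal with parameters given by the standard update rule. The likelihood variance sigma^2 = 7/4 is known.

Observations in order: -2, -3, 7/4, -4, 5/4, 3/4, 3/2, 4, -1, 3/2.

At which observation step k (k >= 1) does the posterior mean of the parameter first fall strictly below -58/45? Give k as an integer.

obs 1: x=-2 → posterior Normal(-4/5, 7/5)
obs 2: x=-3 → posterior Normal(-16/9, 7/9)
obs 3: x=7/4 → posterior Normal(-9/13, 7/13)
obs 4: x=-4 → posterior Normal(-25/17, 7/17)
obs 5: x=5/4 → posterior Normal(-20/21, 1/3)
obs 6: x=3/4 → posterior Normal(-17/25, 7/25)
obs 7: x=3/2 → posterior Normal(-11/29, 7/29)
obs 8: x=4 → posterior Normal(5/33, 7/33)
obs 9: x=-1 → posterior Normal(1/37, 7/37)
obs 10: x=3/2 → posterior Normal(7/41, 7/41)

k = 2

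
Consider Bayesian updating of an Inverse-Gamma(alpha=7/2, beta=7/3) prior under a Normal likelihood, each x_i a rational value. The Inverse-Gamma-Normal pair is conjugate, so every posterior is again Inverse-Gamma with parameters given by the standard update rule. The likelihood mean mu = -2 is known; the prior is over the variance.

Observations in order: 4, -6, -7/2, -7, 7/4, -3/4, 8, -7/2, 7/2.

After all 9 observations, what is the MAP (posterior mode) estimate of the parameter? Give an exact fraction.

5569/432

obs 1: x=4 → posterior Inverse-Gamma(4, 61/3)
obs 2: x=-6 → posterior Inverse-Gamma(9/2, 85/3)
obs 3: x=-7/2 → posterior Inverse-Gamma(5, 707/24)
obs 4: x=-7 → posterior Inverse-Gamma(11/2, 1007/24)
obs 5: x=7/4 → posterior Inverse-Gamma(6, 4703/96)
obs 6: x=-3/4 → posterior Inverse-Gamma(13/2, 2389/48)
obs 7: x=8 → posterior Inverse-Gamma(7, 4789/48)
obs 8: x=-7/2 → posterior Inverse-Gamma(15/2, 4843/48)
obs 9: x=7/2 → posterior Inverse-Gamma(8, 5569/48)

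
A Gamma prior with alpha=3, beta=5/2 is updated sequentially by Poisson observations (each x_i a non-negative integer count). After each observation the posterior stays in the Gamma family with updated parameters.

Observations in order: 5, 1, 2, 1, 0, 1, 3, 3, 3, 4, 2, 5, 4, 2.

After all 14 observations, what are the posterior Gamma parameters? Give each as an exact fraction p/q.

obs 1: x=5 → posterior Gamma(8, 7/2)
obs 2: x=1 → posterior Gamma(9, 9/2)
obs 3: x=2 → posterior Gamma(11, 11/2)
obs 4: x=1 → posterior Gamma(12, 13/2)
obs 5: x=0 → posterior Gamma(12, 15/2)
obs 6: x=1 → posterior Gamma(13, 17/2)
obs 7: x=3 → posterior Gamma(16, 19/2)
obs 8: x=3 → posterior Gamma(19, 21/2)
obs 9: x=3 → posterior Gamma(22, 23/2)
obs 10: x=4 → posterior Gamma(26, 25/2)
obs 11: x=2 → posterior Gamma(28, 27/2)
obs 12: x=5 → posterior Gamma(33, 29/2)
obs 13: x=4 → posterior Gamma(37, 31/2)
obs 14: x=2 → posterior Gamma(39, 33/2)

alpha=39, beta=33/2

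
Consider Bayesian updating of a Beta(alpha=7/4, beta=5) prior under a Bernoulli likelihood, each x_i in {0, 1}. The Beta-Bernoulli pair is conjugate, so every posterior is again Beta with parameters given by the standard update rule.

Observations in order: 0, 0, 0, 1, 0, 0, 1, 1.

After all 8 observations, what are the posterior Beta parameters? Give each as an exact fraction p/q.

obs 1: x=0 → posterior Beta(7/4, 6)
obs 2: x=0 → posterior Beta(7/4, 7)
obs 3: x=0 → posterior Beta(7/4, 8)
obs 4: x=1 → posterior Beta(11/4, 8)
obs 5: x=0 → posterior Beta(11/4, 9)
obs 6: x=0 → posterior Beta(11/4, 10)
obs 7: x=1 → posterior Beta(15/4, 10)
obs 8: x=1 → posterior Beta(19/4, 10)

alpha=19/4, beta=10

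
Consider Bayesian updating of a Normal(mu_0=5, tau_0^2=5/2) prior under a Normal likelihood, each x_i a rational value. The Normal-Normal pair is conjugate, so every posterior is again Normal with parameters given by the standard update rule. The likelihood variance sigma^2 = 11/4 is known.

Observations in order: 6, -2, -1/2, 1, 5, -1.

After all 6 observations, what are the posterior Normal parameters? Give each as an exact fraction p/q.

obs 1: x=6 → posterior Normal(115/21, 55/42)
obs 2: x=-2 → posterior Normal(95/31, 55/62)
obs 3: x=-1/2 → posterior Normal(90/41, 55/82)
obs 4: x=1 → posterior Normal(100/51, 55/102)
obs 5: x=5 → posterior Normal(150/61, 55/122)
obs 6: x=-1 → posterior Normal(140/71, 55/142)

mu_0=140/71, tau_0^2=55/142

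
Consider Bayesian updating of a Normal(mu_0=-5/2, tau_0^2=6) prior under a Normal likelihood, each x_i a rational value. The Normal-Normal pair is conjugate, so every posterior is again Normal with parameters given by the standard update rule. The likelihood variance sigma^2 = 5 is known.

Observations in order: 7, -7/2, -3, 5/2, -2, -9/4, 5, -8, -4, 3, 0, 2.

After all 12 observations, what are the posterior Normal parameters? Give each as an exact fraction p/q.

mu_0=-32/77, tau_0^2=30/77

obs 1: x=7 → posterior Normal(59/22, 30/11)
obs 2: x=-7/2 → posterior Normal(1/2, 30/17)
obs 3: x=-3 → posterior Normal(-19/46, 30/23)
obs 4: x=5/2 → posterior Normal(11/58, 30/29)
obs 5: x=-2 → posterior Normal(-13/70, 6/7)
obs 6: x=-9/4 → posterior Normal(-20/41, 30/41)
obs 7: x=5 → posterior Normal(10/47, 30/47)
obs 8: x=-8 → posterior Normal(-38/53, 30/53)
obs 9: x=-4 → posterior Normal(-62/59, 30/59)
obs 10: x=3 → posterior Normal(-44/65, 6/13)
obs 11: x=0 → posterior Normal(-44/71, 30/71)
obs 12: x=2 → posterior Normal(-32/77, 30/77)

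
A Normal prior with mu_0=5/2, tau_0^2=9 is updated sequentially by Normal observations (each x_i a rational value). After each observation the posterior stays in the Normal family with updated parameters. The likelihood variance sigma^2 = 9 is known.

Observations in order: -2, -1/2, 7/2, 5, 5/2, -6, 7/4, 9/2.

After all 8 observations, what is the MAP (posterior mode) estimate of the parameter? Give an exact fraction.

5/4

obs 1: x=-2 → posterior Normal(1/4, 9/2)
obs 2: x=-1/2 → posterior Normal(0, 3)
obs 3: x=7/2 → posterior Normal(7/8, 9/4)
obs 4: x=5 → posterior Normal(17/10, 9/5)
obs 5: x=5/2 → posterior Normal(11/6, 3/2)
obs 6: x=-6 → posterior Normal(5/7, 9/7)
obs 7: x=7/4 → posterior Normal(27/32, 9/8)
obs 8: x=9/2 → posterior Normal(5/4, 1)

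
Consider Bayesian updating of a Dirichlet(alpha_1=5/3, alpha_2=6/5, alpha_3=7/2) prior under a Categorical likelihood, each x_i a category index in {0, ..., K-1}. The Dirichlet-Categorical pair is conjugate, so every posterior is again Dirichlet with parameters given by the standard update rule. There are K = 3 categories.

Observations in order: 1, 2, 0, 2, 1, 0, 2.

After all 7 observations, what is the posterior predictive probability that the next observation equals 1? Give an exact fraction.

96/401

obs 1: x=1 → posterior Dirichlet(5/3, 11/5, 7/2)
obs 2: x=2 → posterior Dirichlet(5/3, 11/5, 9/2)
obs 3: x=0 → posterior Dirichlet(8/3, 11/5, 9/2)
obs 4: x=2 → posterior Dirichlet(8/3, 11/5, 11/2)
obs 5: x=1 → posterior Dirichlet(8/3, 16/5, 11/2)
obs 6: x=0 → posterior Dirichlet(11/3, 16/5, 11/2)
obs 7: x=2 → posterior Dirichlet(11/3, 16/5, 13/2)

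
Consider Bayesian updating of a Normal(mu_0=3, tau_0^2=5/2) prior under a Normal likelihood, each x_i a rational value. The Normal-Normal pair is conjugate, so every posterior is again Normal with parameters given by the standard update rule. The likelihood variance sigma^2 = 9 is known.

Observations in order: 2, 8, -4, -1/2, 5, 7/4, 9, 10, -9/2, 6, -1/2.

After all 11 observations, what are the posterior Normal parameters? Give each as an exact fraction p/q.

mu_0=861/292, tau_0^2=45/73

obs 1: x=2 → posterior Normal(64/23, 45/23)
obs 2: x=8 → posterior Normal(26/7, 45/28)
obs 3: x=-4 → posterior Normal(28/11, 15/11)
obs 4: x=-1/2 → posterior Normal(163/76, 45/38)
obs 5: x=5 → posterior Normal(213/86, 45/43)
obs 6: x=7/4 → posterior Normal(461/192, 15/16)
obs 7: x=9 → posterior Normal(641/212, 45/53)
obs 8: x=10 → posterior Normal(29/8, 45/58)
obs 9: x=-9/2 → posterior Normal(751/252, 5/7)
obs 10: x=6 → posterior Normal(871/272, 45/68)
obs 11: x=-1/2 → posterior Normal(861/292, 45/73)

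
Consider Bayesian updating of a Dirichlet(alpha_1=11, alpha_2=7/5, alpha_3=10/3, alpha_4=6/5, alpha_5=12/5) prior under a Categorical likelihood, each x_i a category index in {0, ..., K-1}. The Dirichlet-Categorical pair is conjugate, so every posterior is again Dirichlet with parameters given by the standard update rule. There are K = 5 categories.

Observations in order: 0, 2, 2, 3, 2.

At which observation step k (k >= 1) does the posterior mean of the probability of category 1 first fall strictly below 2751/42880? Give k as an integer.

k = 3

obs 1: x=0 → posterior Dirichlet(12, 7/5, 10/3, 6/5, 12/5)
obs 2: x=2 → posterior Dirichlet(12, 7/5, 13/3, 6/5, 12/5)
obs 3: x=2 → posterior Dirichlet(12, 7/5, 16/3, 6/5, 12/5)
obs 4: x=3 → posterior Dirichlet(12, 7/5, 16/3, 11/5, 12/5)
obs 5: x=2 → posterior Dirichlet(12, 7/5, 19/3, 11/5, 12/5)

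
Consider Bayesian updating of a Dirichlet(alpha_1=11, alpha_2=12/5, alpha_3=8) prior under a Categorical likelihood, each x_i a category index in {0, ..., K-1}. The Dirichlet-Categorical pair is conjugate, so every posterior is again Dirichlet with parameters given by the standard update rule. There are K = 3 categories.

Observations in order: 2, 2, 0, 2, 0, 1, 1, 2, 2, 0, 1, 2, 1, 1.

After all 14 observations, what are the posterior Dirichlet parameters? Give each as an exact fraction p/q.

obs 1: x=2 → posterior Dirichlet(11, 12/5, 9)
obs 2: x=2 → posterior Dirichlet(11, 12/5, 10)
obs 3: x=0 → posterior Dirichlet(12, 12/5, 10)
obs 4: x=2 → posterior Dirichlet(12, 12/5, 11)
obs 5: x=0 → posterior Dirichlet(13, 12/5, 11)
obs 6: x=1 → posterior Dirichlet(13, 17/5, 11)
obs 7: x=1 → posterior Dirichlet(13, 22/5, 11)
obs 8: x=2 → posterior Dirichlet(13, 22/5, 12)
obs 9: x=2 → posterior Dirichlet(13, 22/5, 13)
obs 10: x=0 → posterior Dirichlet(14, 22/5, 13)
obs 11: x=1 → posterior Dirichlet(14, 27/5, 13)
obs 12: x=2 → posterior Dirichlet(14, 27/5, 14)
obs 13: x=1 → posterior Dirichlet(14, 32/5, 14)
obs 14: x=1 → posterior Dirichlet(14, 37/5, 14)

alpha_1=14, alpha_2=37/5, alpha_3=14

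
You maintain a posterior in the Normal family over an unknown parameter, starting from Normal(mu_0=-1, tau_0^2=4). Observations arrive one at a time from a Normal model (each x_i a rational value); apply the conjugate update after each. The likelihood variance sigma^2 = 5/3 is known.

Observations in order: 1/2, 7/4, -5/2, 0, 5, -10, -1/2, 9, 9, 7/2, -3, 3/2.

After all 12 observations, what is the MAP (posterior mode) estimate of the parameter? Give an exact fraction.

166/149

obs 1: x=1/2 → posterior Normal(1/17, 20/17)
obs 2: x=7/4 → posterior Normal(22/29, 20/29)
obs 3: x=-5/2 → posterior Normal(-8/41, 20/41)
obs 4: x=0 → posterior Normal(-8/53, 20/53)
obs 5: x=5 → posterior Normal(4/5, 4/13)
obs 6: x=-10 → posterior Normal(-68/77, 20/77)
obs 7: x=-1/2 → posterior Normal(-74/89, 20/89)
obs 8: x=9 → posterior Normal(34/101, 20/101)
obs 9: x=9 → posterior Normal(142/113, 20/113)
obs 10: x=7/2 → posterior Normal(184/125, 4/25)
obs 11: x=-3 → posterior Normal(148/137, 20/137)
obs 12: x=3/2 → posterior Normal(166/149, 20/149)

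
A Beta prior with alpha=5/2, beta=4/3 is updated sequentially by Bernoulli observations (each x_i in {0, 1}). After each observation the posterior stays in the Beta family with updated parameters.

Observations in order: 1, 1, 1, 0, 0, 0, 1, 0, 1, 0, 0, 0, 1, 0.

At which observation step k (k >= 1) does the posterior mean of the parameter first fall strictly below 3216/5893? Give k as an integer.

k = 10

obs 1: x=1 → posterior Beta(7/2, 4/3)
obs 2: x=1 → posterior Beta(9/2, 4/3)
obs 3: x=1 → posterior Beta(11/2, 4/3)
obs 4: x=0 → posterior Beta(11/2, 7/3)
obs 5: x=0 → posterior Beta(11/2, 10/3)
obs 6: x=0 → posterior Beta(11/2, 13/3)
obs 7: x=1 → posterior Beta(13/2, 13/3)
obs 8: x=0 → posterior Beta(13/2, 16/3)
obs 9: x=1 → posterior Beta(15/2, 16/3)
obs 10: x=0 → posterior Beta(15/2, 19/3)
obs 11: x=0 → posterior Beta(15/2, 22/3)
obs 12: x=0 → posterior Beta(15/2, 25/3)
obs 13: x=1 → posterior Beta(17/2, 25/3)
obs 14: x=0 → posterior Beta(17/2, 28/3)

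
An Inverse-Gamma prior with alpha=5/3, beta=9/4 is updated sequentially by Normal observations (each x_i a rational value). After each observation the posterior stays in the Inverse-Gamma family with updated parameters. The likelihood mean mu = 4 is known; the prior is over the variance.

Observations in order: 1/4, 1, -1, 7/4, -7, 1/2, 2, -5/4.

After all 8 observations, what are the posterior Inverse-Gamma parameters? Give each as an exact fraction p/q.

alpha=17/3, beta=3559/32

obs 1: x=1/4 → posterior Inverse-Gamma(13/6, 297/32)
obs 2: x=1 → posterior Inverse-Gamma(8/3, 441/32)
obs 3: x=-1 → posterior Inverse-Gamma(19/6, 841/32)
obs 4: x=7/4 → posterior Inverse-Gamma(11/3, 461/16)
obs 5: x=-7 → posterior Inverse-Gamma(25/6, 1429/16)
obs 6: x=1/2 → posterior Inverse-Gamma(14/3, 1527/16)
obs 7: x=2 → posterior Inverse-Gamma(31/6, 1559/16)
obs 8: x=-5/4 → posterior Inverse-Gamma(17/3, 3559/32)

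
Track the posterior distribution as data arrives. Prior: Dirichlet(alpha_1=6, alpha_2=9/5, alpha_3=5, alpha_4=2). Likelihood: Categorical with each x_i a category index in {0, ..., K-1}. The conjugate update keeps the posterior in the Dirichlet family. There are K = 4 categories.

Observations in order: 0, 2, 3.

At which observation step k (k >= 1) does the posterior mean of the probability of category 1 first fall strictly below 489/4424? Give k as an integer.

k = 2

obs 1: x=0 → posterior Dirichlet(7, 9/5, 5, 2)
obs 2: x=2 → posterior Dirichlet(7, 9/5, 6, 2)
obs 3: x=3 → posterior Dirichlet(7, 9/5, 6, 3)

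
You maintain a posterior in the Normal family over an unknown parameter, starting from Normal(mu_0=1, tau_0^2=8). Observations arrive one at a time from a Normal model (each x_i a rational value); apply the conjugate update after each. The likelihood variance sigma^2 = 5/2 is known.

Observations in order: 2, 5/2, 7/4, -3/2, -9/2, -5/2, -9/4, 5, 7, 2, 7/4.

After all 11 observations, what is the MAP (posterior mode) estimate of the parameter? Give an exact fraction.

obs 1: x=2 → posterior Normal(37/21, 40/21)
obs 2: x=5/2 → posterior Normal(77/37, 40/37)
obs 3: x=7/4 → posterior Normal(105/53, 40/53)
obs 4: x=-3/2 → posterior Normal(27/23, 40/69)
obs 5: x=-9/2 → posterior Normal(9/85, 8/17)
obs 6: x=-5/2 → posterior Normal(-31/101, 40/101)
obs 7: x=-9/4 → posterior Normal(-67/117, 40/117)
obs 8: x=5 → posterior Normal(13/133, 40/133)
obs 9: x=7 → posterior Normal(125/149, 40/149)
obs 10: x=2 → posterior Normal(157/165, 8/33)
obs 11: x=7/4 → posterior Normal(185/181, 40/181)

185/181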